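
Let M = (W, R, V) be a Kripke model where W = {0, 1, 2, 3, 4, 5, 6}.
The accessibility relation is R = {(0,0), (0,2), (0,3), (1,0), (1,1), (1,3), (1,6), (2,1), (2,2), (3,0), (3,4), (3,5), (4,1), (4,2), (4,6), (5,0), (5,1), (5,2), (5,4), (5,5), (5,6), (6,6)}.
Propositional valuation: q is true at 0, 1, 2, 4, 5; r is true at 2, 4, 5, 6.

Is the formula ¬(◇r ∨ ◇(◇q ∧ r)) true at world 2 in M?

No

Recall that ◇ψ holds at a world iff ψ holds at some accessible world.
At 2: ◇r ∨ ◇(◇q ∧ r) is true, so ¬(◇r ∨ ◇(◇q ∧ r)) is false.
  At 2: ◇r is true, ◇(◇q ∧ r) is true, so ◇r ∨ ◇(◇q ∧ r) is true.
    At 2: ◇r requires r at some successor in {1, 2}.
      r holds at 2, so ◇r is true at 2.
    At 2: ◇(◇q ∧ r) requires ◇q ∧ r at some successor in {1, 2}.
      ◇q ∧ r holds at 2, so ◇(◇q ∧ r) is true at 2.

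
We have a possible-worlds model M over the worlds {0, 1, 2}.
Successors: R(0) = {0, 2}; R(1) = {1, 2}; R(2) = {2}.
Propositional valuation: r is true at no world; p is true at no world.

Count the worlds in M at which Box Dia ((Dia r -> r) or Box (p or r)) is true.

Let φ = Box Dia ((Dia r -> r) or Box (p or r)). Evaluate φ at each world:
  0 (successors {0, 2}): φ is true.
  1 (successors {1, 2}): φ is true.
  2 (successors {2}): φ is true.
For instance, at 2:
  At 2: Box Dia ((Dia r -> r) or Box (p or r)) requires Dia ((Dia r -> r) or Box (p or r)) at every successor {2}.
      At 2: Dia ((Dia r -> r) or Box (p or r)) requires (Dia r -> r) or Box (p or r) at some successor in {2}.
        (Dia r -> r) or Box (p or r) holds at 2, so Dia ((Dia r -> r) or Box (p or r)) is true at 2.
  So Box Dia ((Dia r -> r) or Box (p or r)) is true at 2.
Satisfying worlds: {0, 1, 2}

3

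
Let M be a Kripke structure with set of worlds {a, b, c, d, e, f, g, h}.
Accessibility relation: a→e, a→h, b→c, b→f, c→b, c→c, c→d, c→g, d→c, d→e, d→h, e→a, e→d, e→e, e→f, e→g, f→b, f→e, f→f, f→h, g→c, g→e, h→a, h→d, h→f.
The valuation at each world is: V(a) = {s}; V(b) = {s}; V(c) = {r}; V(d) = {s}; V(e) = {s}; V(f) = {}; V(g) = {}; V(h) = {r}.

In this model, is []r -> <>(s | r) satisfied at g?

At g: []r is false, <>(s | r) is true, so []r -> <>(s | r) is true.
  At g: []r requires r at every successor {c, e}.
    r fails at e, so []r is false at g.
  At g: <>(s | r) requires s | r at some successor in {c, e}.
    s | r holds at c, so <>(s | r) is true at g.

Yes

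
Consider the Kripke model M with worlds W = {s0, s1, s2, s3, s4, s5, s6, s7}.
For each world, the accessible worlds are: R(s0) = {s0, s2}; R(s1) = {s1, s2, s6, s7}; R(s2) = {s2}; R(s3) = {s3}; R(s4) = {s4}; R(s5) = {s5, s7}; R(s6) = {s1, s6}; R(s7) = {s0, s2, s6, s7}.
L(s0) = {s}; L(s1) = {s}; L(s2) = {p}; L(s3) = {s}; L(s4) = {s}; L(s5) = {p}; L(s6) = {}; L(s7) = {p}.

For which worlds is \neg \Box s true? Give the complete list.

Let φ = \neg \Box s. Evaluate φ at each world:
  s0 (successors {s0, s2}): φ is true.
  s1 (successors {s1, s2, s6, s7}): φ is true.
  s2 (successors {s2}): φ is true.
  s3 (successors {s3}): φ is false.
  s4 (successors {s4}): φ is false.
  s5 (successors {s5, s7}): φ is true.
  s6 (successors {s1, s6}): φ is true.
  s7 (successors {s0, s2, s6, s7}): φ is true.
For instance, at s3:
  At s3: \Box s is true, so \neg \Box s is false.
    At s3: \Box s requires s at every successor {s3}.
      At s3: s is true.
    So \Box s is true at s3.
Satisfying worlds: {s0, s1, s2, s5, s6, s7}

s0, s1, s2, s5, s6, s7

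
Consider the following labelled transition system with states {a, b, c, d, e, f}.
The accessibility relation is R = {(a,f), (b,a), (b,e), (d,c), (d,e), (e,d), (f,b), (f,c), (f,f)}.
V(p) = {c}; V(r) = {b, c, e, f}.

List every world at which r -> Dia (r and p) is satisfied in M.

Let φ = r -> Dia (r and p). Evaluate φ at each world:
  a (successors {f}): φ is true.
  b (successors {a, e}): φ is false.
  c (successors ∅): φ is false.
  d (successors {c, e}): φ is true.
  e (successors {d}): φ is false.
  f (successors {b, c, f}): φ is true.
For instance, at a:
  At a: r is false, Dia (r and p) is false, so r -> Dia (r and p) is true.
    At a: Dia (r and p) requires r and p at some successor in {f}.
      At f: r and p is false.
    So Dia (r and p) is false at a.
Satisfying worlds: {a, d, f}

a, d, f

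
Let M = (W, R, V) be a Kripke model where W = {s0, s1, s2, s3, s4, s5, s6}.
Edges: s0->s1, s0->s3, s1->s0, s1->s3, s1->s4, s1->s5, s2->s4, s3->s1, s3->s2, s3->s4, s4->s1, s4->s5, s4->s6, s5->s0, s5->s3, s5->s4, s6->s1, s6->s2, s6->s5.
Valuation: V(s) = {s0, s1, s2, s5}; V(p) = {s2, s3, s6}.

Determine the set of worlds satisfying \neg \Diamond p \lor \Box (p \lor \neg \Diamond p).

Let φ = \neg \Diamond p \lor \Box (p \lor \neg \Diamond p). Evaluate φ at each world:
  s0 (successors {s1, s3}): φ is false.
  s1 (successors {s0, s3, s4, s5}): φ is false.
  s2 (successors {s4}): φ is true.
  s3 (successors {s1, s2, s4}): φ is false.
  s4 (successors {s1, s5, s6}): φ is false.
  s5 (successors {s0, s3, s4}): φ is false.
  s6 (successors {s1, s2, s5}): φ is false.
For instance, at s4:
  At s4: \neg \Diamond p is false, \Box (p \lor \neg \Diamond p) is false, so \neg \Diamond p \lor \Box (p \lor \neg \Diamond p) is false.
    At s4: \Diamond p is true, so \neg \Diamond p is false.
      At s4: \Diamond p requires p at some successor in {s1, s5, s6}.
        p holds at s6, so \Diamond p is true at s4.
    At s4: \Box (p \lor \neg \Diamond p) requires p \lor \neg \Diamond p at every successor {s1, s5, s6}.
      p \lor \neg \Diamond p fails at s1, so \Box (p \lor \neg \Diamond p) is false at s4.
Satisfying worlds: {s2}

s2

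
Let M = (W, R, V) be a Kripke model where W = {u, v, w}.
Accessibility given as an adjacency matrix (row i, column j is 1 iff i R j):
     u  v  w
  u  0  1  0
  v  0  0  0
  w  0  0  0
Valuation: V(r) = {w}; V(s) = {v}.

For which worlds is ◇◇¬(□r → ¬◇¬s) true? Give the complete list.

none

Let φ = ◇◇¬(□r → ¬◇¬s). Evaluate φ at each world:
  u (successors {v}): φ is false.
  v (successors ∅): φ is false.
  w (successors ∅): φ is false.
For instance, at u:
  At u: ◇◇¬(□r → ¬◇¬s) requires ◇¬(□r → ¬◇¬s) at some successor in {v}.
    At v: ◇¬(□r → ¬◇¬s) is false.
  So ◇◇¬(□r → ¬◇¬s) is false at u.
Satisfying worlds: none.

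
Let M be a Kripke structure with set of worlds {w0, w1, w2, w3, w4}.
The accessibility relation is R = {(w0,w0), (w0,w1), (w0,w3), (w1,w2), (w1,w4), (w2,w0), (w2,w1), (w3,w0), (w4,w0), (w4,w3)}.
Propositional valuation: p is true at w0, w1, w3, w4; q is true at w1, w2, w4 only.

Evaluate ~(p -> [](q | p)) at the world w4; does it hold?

At w4: p -> [](q | p) is true, so ~(p -> [](q | p)) is false.
  At w4: p is true, [](q | p) is true, so p -> [](q | p) is true.
    At w4: [](q | p) requires q | p at every successor {w0, w3}.
      At w0: q | p is true.
      At w3: q | p is true.
    So [](q | p) is true at w4.

No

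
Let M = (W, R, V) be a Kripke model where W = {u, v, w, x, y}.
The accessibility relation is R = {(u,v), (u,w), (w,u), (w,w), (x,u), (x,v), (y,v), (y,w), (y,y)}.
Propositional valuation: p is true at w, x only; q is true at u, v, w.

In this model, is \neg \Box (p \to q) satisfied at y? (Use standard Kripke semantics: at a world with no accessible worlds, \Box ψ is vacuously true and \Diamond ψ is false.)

No

At y: \Box (p \to q) is true, so \neg \Box (p \to q) is false.
  At y: \Box (p \to q) requires p \to q at every successor {v, w, y}.
    At v: p \to q is true.
    At w: p \to q is true.
    At y: p \to q is true.
  So \Box (p \to q) is true at y.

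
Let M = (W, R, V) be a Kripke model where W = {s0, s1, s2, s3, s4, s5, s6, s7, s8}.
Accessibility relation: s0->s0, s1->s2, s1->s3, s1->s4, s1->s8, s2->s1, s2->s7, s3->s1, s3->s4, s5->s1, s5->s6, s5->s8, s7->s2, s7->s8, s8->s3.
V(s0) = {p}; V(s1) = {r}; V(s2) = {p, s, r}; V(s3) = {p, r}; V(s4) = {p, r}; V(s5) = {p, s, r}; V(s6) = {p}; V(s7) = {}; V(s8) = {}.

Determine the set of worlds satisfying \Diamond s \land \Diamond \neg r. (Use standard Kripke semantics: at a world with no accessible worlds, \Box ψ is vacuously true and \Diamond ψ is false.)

s1, s7

Let φ = \Diamond s \land \Diamond \neg r. Evaluate φ at each world:
  s0 (successors {s0}): φ is false.
  s1 (successors {s2, s3, s4, s8}): φ is true.
  s2 (successors {s1, s7}): φ is false.
  s3 (successors {s1, s4}): φ is false.
  s4 (successors ∅): φ is false.
  s5 (successors {s1, s6, s8}): φ is false.
  s6 (successors ∅): φ is false.
  s7 (successors {s2, s8}): φ is true.
  s8 (successors {s3}): φ is false.
For instance, at s7:
  At s7: \Diamond s is true, \Diamond \neg r is true, so \Diamond s \land \Diamond \neg r is true.
    At s7: \Diamond s requires s at some successor in {s2, s8}.
      s holds at s2, so \Diamond s is true at s7.
    At s7: \Diamond \neg r requires \neg r at some successor in {s2, s8}.
      \neg r holds at s8, so \Diamond \neg r is true at s7.
Satisfying worlds: {s1, s7}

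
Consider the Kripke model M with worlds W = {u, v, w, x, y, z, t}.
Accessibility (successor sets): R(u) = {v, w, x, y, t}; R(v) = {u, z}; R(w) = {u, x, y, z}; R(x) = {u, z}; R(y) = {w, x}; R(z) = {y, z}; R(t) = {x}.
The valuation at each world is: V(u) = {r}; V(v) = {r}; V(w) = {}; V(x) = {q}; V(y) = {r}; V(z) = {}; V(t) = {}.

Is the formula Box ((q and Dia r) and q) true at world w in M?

Recall that Box ψ holds at a world iff ψ holds at every accessible world, and Dia ψ holds iff ψ holds at some accessible world.
At w: Box ((q and Dia r) and q) requires (q and Dia r) and q at every successor {u, x, y, z}.
  (q and Dia r) and q fails at u, so Box ((q and Dia r) and q) is false at w.
    At u: q and Dia r is false, q is false, so (q and Dia r) and q is false.
      At u: q is false, Dia r is true, so q and Dia r is false.

No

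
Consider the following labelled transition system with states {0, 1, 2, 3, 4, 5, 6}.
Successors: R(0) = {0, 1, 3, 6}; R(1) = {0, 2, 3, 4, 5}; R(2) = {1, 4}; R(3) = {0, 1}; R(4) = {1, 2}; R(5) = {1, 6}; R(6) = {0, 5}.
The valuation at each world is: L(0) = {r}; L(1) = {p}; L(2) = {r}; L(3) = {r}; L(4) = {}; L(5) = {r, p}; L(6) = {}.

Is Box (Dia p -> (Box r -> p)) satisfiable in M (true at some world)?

Yes

Let φ = Box (Dia p -> (Box r -> p)). Evaluate φ at each world:
  0 (successors {0, 1, 3, 6}): φ is false.
  1 (successors {0, 2, 3, 4, 5}): φ is true.
  2 (successors {1, 4}): φ is true.
  3 (successors {0, 1}): φ is true.
  4 (successors {1, 2}): φ is true.
  5 (successors {1, 6}): φ is false.
  6 (successors {0, 5}): φ is true.
Detail at 1 (witness):
  At 1: Box (Dia p -> (Box r -> p)) requires Dia p -> (Box r -> p) at every successor {0, 2, 3, 4, 5}.
    At 0: Dia p -> (Box r -> p) is true.
    At 2: Dia p -> (Box r -> p) is true.
    At 3: Dia p -> (Box r -> p) is true.
    At 4: Dia p -> (Box r -> p) is true.
    At 5: Dia p -> (Box r -> p) is true.
  So Box (Dia p -> (Box r -> p)) is true at 1.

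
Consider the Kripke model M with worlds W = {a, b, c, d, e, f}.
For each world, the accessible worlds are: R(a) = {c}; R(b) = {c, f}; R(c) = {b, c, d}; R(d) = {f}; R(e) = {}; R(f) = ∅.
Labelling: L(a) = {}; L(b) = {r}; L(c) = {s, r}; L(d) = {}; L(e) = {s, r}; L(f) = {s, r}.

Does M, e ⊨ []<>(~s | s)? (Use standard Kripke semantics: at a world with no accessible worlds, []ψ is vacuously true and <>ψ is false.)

At e: no accessible worlds, so []<>(~s | s) holds vacuously.

Yes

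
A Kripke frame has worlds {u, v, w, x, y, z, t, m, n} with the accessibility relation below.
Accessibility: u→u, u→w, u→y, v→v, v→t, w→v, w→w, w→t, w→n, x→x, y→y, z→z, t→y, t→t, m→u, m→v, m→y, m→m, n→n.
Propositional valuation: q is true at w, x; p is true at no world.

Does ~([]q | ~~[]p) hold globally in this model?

No

Let φ = ~([]q | ~~[]p). Evaluate φ at each world:
  u (successors {u, w, y}): φ is true.
  v (successors {v, t}): φ is true.
  w (successors {v, w, t, n}): φ is true.
  x (successors {x}): φ is false.
  y (successors {y}): φ is true.
  z (successors {z}): φ is true.
  t (successors {y, t}): φ is true.
  m (successors {u, v, y, m}): φ is true.
  n (successors {n}): φ is true.
Detail at x (counterexample):
  At x: []q | ~~[]p is true, so ~([]q | ~~[]p) is false.
    At x: []q is true, ~~[]p is false, so []q | ~~[]p is true.
      At x: []q requires q at every successor {x}.
        At x: q is true.
      So []q is true at x.
      At x: ~[]p is true, so ~~[]p is false.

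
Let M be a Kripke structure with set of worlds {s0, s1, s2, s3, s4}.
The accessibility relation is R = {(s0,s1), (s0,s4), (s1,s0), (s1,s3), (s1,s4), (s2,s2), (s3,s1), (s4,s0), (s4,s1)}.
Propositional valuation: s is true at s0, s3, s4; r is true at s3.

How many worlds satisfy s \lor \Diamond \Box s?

Let φ = s \lor \Diamond \Box s. Evaluate φ at each world:
  s0 (successors {s1, s4}): φ is true.
  s1 (successors {s0, s3, s4}): φ is false.
  s2 (successors {s2}): φ is false.
  s3 (successors {s1}): φ is true.
  s4 (successors {s0, s1}): φ is true.
For instance, at s2:
  At s2: s is false, \Diamond \Box s is false, so s \lor \Diamond \Box s is false.
    At s2: \Diamond \Box s requires \Box s at some successor in {s2}.
      At s2: \Box s is false.
    So \Diamond \Box s is false at s2.
Satisfying worlds: {s0, s3, s4}

3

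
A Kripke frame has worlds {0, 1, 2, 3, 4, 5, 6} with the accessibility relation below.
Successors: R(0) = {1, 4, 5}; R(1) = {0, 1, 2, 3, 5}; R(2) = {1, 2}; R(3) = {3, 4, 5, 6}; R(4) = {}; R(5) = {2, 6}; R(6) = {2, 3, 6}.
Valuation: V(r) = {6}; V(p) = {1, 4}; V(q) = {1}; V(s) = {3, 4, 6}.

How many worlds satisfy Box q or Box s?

Let φ = Box q or Box s. Evaluate φ at each world:
  0 (successors {1, 4, 5}): φ is false.
  1 (successors {0, 1, 2, 3, 5}): φ is false.
  2 (successors {1, 2}): φ is false.
  3 (successors {3, 4, 5, 6}): φ is false.
  4 (successors ∅): φ is true.
  5 (successors {2, 6}): φ is false.
  6 (successors {2, 3, 6}): φ is false.
For instance, at 0:
  At 0: Box q is false, Box s is false, so Box q or Box s is false.
    At 0: Box q requires q at every successor {1, 4, 5}.
      q fails at 4, so Box q is false at 0.
    At 0: Box s requires s at every successor {1, 4, 5}.
      s fails at 1, so Box s is false at 0.
Satisfying worlds: {4}

1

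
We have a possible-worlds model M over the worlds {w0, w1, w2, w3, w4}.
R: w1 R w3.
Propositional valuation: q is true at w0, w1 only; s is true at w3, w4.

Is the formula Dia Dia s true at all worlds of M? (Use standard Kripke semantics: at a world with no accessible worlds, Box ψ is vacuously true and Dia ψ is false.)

Let φ = Dia Dia s. Evaluate φ at each world:
  w0 (successors ∅): φ is false.
  w1 (successors {w3}): φ is false.
  w2 (successors ∅): φ is false.
  w3 (successors ∅): φ is false.
  w4 (successors ∅): φ is false.
Detail at w0 (counterexample):
  At w0: no accessible worlds, so Dia Dia s is false.

No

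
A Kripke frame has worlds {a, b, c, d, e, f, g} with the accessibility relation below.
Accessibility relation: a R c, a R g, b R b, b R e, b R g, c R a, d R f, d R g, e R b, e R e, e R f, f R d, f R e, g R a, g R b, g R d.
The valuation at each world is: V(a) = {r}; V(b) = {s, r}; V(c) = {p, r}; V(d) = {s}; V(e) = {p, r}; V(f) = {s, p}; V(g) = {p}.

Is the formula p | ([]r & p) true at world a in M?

No

At a: p is false, []r & p is false, so p | ([]r & p) is false.
  At a: []r is false, p is false, so []r & p is false.
    At a: []r requires r at every successor {c, g}.
      r fails at g, so []r is false at a.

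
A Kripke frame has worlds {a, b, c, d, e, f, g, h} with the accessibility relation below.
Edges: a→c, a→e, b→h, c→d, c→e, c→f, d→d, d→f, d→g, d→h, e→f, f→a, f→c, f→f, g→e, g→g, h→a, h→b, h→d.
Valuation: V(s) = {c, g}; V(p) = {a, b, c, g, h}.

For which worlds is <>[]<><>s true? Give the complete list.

Recall that []ψ holds at a world iff ψ holds at every accessible world, and <>ψ holds iff ψ holds at some accessible world.
Let φ = <>[]<><>s. Evaluate φ at each world:
  a (successors {c, e}): φ is true.
  b (successors {h}): φ is false.
  c (successors {d, e, f}): φ is true.
  d (successors {d, f, g, h}): φ is true.
  e (successors {f}): φ is false.
  f (successors {a, c, f}): φ is true.
  g (successors {e, g}): φ is true.
  h (successors {a, b, d}): φ is true.
For instance, at d:
  At d: <>[]<><>s requires []<><>s at some successor in {d, f, g, h}.
    []<><>s holds at d, so <>[]<><>s is true at d.
      At d: []<><>s requires <><>s at every successor {d, f, g, h}.
        At d: <><>s is true.
        At f: <><>s is true.
        At g: <><>s is true.
        At h: <><>s is true.
      So []<><>s is true at d.
Satisfying worlds: {a, c, d, f, g, h}

a, c, d, f, g, h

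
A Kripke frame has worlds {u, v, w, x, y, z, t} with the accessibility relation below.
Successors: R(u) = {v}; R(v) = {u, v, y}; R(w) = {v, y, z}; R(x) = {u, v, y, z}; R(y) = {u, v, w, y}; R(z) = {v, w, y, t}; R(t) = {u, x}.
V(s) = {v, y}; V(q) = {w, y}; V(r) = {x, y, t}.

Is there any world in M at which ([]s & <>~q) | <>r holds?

Yes

Let φ = ([]s & <>~q) | <>r. Evaluate φ at each world:
  u (successors {v}): φ is true.
  v (successors {u, v, y}): φ is true.
  w (successors {v, y, z}): φ is true.
  x (successors {u, v, y, z}): φ is true.
  y (successors {u, v, w, y}): φ is true.
  z (successors {v, w, y, t}): φ is true.
  t (successors {u, x}): φ is true.
Detail at u (witness):
  At u: []s & <>~q is true, <>r is false, so ([]s & <>~q) | <>r is true.
    At u: []s is true, <>~q is true, so []s & <>~q is true.
      At u: []s requires s at every successor {v}.
        At v: s is true.
      So []s is true at u.
      At u: <>~q requires ~q at some successor in {v}.
        ~q holds at v, so <>~q is true at u.
    At u: <>r requires r at some successor in {v}.
      At v: r is false.
    So <>r is false at u.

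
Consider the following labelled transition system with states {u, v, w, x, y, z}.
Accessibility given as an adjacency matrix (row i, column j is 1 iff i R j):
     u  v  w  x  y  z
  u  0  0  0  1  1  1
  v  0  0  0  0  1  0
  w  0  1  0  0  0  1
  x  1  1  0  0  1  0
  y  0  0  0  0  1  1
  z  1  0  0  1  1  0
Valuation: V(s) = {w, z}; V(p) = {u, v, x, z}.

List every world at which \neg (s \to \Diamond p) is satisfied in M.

none

Let φ = \neg (s \to \Diamond p). Evaluate φ at each world:
  u (successors {x, y, z}): φ is false.
  v (successors {y}): φ is false.
  w (successors {v, z}): φ is false.
  x (successors {u, v, y}): φ is false.
  y (successors {y, z}): φ is false.
  z (successors {u, x, y}): φ is false.
For instance, at u:
  At u: s \to \Diamond p is true, so \neg (s \to \Diamond p) is false.
    At u: s is false, \Diamond p is true, so s \to \Diamond p is true.
      At u: \Diamond p requires p at some successor in {x, y, z}.
        p holds at x, so \Diamond p is true at u.
Satisfying worlds: none.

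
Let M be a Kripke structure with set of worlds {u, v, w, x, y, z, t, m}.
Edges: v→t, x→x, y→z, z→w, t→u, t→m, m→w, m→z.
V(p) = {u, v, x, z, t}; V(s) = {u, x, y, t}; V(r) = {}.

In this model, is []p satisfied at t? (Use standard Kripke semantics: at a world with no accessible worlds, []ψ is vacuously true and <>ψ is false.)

At t: []p requires p at every successor {u, m}.
  p fails at m, so []p is false at t.

No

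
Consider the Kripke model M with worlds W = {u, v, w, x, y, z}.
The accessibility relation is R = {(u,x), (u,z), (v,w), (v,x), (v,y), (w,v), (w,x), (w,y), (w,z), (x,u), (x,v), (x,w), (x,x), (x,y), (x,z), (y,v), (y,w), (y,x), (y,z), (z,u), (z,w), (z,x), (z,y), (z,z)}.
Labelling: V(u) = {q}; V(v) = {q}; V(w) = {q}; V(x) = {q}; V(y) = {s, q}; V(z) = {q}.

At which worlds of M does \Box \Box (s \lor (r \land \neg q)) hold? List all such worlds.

none

Let φ = \Box \Box (s \lor (r \land \neg q)). Evaluate φ at each world:
  u (successors {x, z}): φ is false.
  v (successors {w, x, y}): φ is false.
  w (successors {v, x, y, z}): φ is false.
  x (successors {u, v, w, x, y, z}): φ is false.
  y (successors {v, w, x, z}): φ is false.
  z (successors {u, w, x, y, z}): φ is false.
For instance, at z:
  At z: \Box \Box (s \lor (r \land \neg q)) requires \Box (s \lor (r \land \neg q)) at every successor {u, w, x, y, z}.
    \Box (s \lor (r \land \neg q)) fails at u, so \Box \Box (s \lor (r \land \neg q)) is false at z.
      At u: \Box (s \lor (r \land \neg q)) requires s \lor (r \land \neg q) at every successor {x, z}.
        s \lor (r \land \neg q) fails at x, so \Box (s \lor (r \land \neg q)) is false at u.
Satisfying worlds: none.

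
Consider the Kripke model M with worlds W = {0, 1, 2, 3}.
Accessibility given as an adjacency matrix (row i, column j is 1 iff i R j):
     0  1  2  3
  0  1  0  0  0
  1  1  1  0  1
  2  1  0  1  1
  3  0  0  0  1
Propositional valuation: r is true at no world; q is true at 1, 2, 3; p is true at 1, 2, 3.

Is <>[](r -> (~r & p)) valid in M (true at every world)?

Let φ = <>[](r -> (~r & p)). Evaluate φ at each world:
  0 (successors {0}): φ is true.
  1 (successors {0, 1, 3}): φ is true.
  2 (successors {0, 2, 3}): φ is true.
  3 (successors {3}): φ is true.
For instance, at 3:
  At 3: <>[](r -> (~r & p)) requires [](r -> (~r & p)) at some successor in {3}.
    [](r -> (~r & p)) holds at 3, so <>[](r -> (~r & p)) is true at 3.
      At 3: [](r -> (~r & p)) requires r -> (~r & p) at every successor {3}.
        At 3: r -> (~r & p) is true.
      So [](r -> (~r & p)) is true at 3.

Yes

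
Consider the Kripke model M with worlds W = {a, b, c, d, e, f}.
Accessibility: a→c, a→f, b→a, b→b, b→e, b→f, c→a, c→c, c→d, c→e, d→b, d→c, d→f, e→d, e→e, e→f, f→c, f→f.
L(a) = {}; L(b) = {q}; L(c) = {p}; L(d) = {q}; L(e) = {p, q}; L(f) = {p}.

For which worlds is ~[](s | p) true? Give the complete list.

Recall that []ψ holds at a world iff ψ holds at every accessible world, and <>ψ holds iff ψ holds at some accessible world.
Let φ = ~[](s | p). Evaluate φ at each world:
  a (successors {c, f}): φ is false.
  b (successors {a, b, e, f}): φ is true.
  c (successors {a, c, d, e}): φ is true.
  d (successors {b, c, f}): φ is true.
  e (successors {d, e, f}): φ is true.
  f (successors {c, f}): φ is false.
For instance, at b:
  At b: [](s | p) is false, so ~[](s | p) is true.
    At b: [](s | p) requires s | p at every successor {a, b, e, f}.
      s | p fails at a, so [](s | p) is false at b.
Satisfying worlds: {b, c, d, e}

b, c, d, e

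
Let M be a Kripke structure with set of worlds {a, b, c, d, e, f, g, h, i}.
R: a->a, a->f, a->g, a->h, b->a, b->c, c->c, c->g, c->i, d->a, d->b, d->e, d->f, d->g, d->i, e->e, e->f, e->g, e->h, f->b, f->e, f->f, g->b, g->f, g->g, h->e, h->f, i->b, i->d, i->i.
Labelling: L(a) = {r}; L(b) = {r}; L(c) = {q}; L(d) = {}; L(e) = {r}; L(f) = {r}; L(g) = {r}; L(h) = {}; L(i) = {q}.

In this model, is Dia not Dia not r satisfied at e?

Recall that Dia ψ holds at a world iff ψ holds at some accessible world.
At e: Dia not Dia not r requires not Dia not r at some successor in {e, f, g, h}.
  not Dia not r holds at f, so Dia not Dia not r is true at e.
    At f: Dia not r is false, so not Dia not r is true.
      At f: Dia not r requires not r at some successor in {b, e, f}.
        At b: not r is false.
        At e: not r is false.
        At f: not r is false.
      So Dia not r is false at f.

Yes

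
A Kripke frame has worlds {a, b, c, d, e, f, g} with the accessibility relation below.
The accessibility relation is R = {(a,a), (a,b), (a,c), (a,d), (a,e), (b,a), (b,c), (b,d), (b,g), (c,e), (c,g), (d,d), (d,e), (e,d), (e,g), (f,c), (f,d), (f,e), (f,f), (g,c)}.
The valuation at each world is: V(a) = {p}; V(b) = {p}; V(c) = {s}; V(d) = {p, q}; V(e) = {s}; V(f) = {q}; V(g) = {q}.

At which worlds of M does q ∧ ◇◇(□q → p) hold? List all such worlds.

Let φ = q ∧ ◇◇(□q → p). Evaluate φ at each world:
  a (successors {a, b, c, d, e}): φ is false.
  b (successors {a, c, d, g}): φ is false.
  c (successors {e, g}): φ is false.
  d (successors {d, e}): φ is true.
  e (successors {d, g}): φ is false.
  f (successors {c, d, e, f}): φ is true.
  g (successors {c}): φ is true.
For instance, at g:
  At g: q is true, ◇◇(□q → p) is true, so q ∧ ◇◇(□q → p) is true.
    At g: ◇◇(□q → p) requires ◇(□q → p) at some successor in {c}.
      ◇(□q → p) holds at c, so ◇◇(□q → p) is true at g.
Satisfying worlds: {d, f, g}

d, f, g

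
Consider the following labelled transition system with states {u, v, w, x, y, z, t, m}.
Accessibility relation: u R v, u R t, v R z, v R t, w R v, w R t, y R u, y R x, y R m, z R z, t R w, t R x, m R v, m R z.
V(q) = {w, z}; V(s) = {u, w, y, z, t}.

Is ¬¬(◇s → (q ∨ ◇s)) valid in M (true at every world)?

Yes

Let φ = ¬¬(◇s → (q ∨ ◇s)). Evaluate φ at each world:
  u (successors {v, t}): φ is true.
  v (successors {z, t}): φ is true.
  w (successors {v, t}): φ is true.
  x (successors ∅): φ is true.
  y (successors {u, x, m}): φ is true.
  z (successors {z}): φ is true.
  t (successors {w, x}): φ is true.
  m (successors {v, z}): φ is true.
For instance, at z:
  At z: ¬(◇s → (q ∨ ◇s)) is false, so ¬¬(◇s → (q ∨ ◇s)) is true.
    At z: ◇s → (q ∨ ◇s) is true, so ¬(◇s → (q ∨ ◇s)) is false.
      At z: ◇s is true, q ∨ ◇s is true, so ◇s → (q ∨ ◇s) is true.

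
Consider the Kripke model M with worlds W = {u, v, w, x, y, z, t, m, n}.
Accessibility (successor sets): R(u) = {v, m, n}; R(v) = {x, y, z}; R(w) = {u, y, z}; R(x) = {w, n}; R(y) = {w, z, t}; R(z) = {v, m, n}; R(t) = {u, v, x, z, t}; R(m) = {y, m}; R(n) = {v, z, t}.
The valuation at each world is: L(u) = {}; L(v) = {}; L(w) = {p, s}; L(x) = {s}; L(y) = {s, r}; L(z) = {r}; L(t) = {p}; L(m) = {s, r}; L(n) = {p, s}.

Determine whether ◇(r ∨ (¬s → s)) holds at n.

Yes

At n: ◇(r ∨ (¬s → s)) requires r ∨ (¬s → s) at some successor in {v, z, t}.
  r ∨ (¬s → s) holds at z, so ◇(r ∨ (¬s → s)) is true at n.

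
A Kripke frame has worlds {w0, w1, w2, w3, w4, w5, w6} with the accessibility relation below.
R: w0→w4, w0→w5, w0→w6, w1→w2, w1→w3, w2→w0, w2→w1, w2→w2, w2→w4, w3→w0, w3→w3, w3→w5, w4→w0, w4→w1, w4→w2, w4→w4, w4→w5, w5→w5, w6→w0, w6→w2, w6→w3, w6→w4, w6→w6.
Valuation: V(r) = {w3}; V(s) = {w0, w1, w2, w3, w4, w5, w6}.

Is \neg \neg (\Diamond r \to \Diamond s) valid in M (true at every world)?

Yes

Recall that \Diamond ψ holds at a world iff ψ holds at some accessible world.
Let φ = \neg \neg (\Diamond r \to \Diamond s). Evaluate φ at each world:
  w0 (successors {w4, w5, w6}): φ is true.
  w1 (successors {w2, w3}): φ is true.
  w2 (successors {w0, w1, w2, w4}): φ is true.
  w3 (successors {w0, w3, w5}): φ is true.
  w4 (successors {w0, w1, w2, w4, w5}): φ is true.
  w5 (successors {w5}): φ is true.
  w6 (successors {w0, w2, w3, w4, w6}): φ is true.
For instance, at w6:
  At w6: \neg (\Diamond r \to \Diamond s) is false, so \neg \neg (\Diamond r \to \Diamond s) is true.
    At w6: \Diamond r \to \Diamond s is true, so \neg (\Diamond r \to \Diamond s) is false.
      At w6: \Diamond r is true, \Diamond s is true, so \Diamond r \to \Diamond s is true.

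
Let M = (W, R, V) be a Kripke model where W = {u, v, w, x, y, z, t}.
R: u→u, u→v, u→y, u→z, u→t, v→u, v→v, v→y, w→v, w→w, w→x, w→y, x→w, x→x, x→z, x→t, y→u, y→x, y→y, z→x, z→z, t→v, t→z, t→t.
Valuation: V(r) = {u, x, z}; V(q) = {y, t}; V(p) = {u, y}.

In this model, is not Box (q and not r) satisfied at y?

Yes

At y: Box (q and not r) is false, so not Box (q and not r) is true.
  At y: Box (q and not r) requires q and not r at every successor {u, x, y}.
    q and not r fails at u, so Box (q and not r) is false at y.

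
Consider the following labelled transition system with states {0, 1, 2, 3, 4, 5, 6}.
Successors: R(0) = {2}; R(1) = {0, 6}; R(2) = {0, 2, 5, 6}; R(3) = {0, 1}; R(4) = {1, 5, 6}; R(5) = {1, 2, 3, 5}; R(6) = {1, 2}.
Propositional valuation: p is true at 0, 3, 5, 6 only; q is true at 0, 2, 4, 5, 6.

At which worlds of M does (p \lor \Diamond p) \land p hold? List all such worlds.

Recall that \Diamond ψ holds at a world iff ψ holds at some accessible world.
Let φ = (p \lor \Diamond p) \land p. Evaluate φ at each world:
  0 (successors {2}): φ is true.
  1 (successors {0, 6}): φ is false.
  2 (successors {0, 2, 5, 6}): φ is false.
  3 (successors {0, 1}): φ is true.
  4 (successors {1, 5, 6}): φ is false.
  5 (successors {1, 2, 3, 5}): φ is true.
  6 (successors {1, 2}): φ is true.
For instance, at 6:
  At 6: p \lor \Diamond p is true, p is true, so (p \lor \Diamond p) \land p is true.
    At 6: p is true, \Diamond p is false, so p \lor \Diamond p is true.
      At 6: \Diamond p requires p at some successor in {1, 2}.
        At 1: p is false.
        At 2: p is false.
      So \Diamond p is false at 6.
Satisfying worlds: {0, 3, 5, 6}

0, 3, 5, 6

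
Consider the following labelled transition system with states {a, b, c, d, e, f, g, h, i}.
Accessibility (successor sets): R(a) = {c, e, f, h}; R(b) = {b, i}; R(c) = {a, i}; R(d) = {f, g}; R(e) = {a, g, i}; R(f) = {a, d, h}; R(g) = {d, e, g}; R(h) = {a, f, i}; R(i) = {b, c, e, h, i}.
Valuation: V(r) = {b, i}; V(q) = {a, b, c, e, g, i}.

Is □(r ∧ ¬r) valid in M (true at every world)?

Let φ = □(r ∧ ¬r). Evaluate φ at each world:
  a (successors {c, e, f, h}): φ is false.
  b (successors {b, i}): φ is false.
  c (successors {a, i}): φ is false.
  d (successors {f, g}): φ is false.
  e (successors {a, g, i}): φ is false.
  f (successors {a, d, h}): φ is false.
  g (successors {d, e, g}): φ is false.
  h (successors {a, f, i}): φ is false.
  i (successors {b, c, e, h, i}): φ is false.
Detail at a (counterexample):
  At a: □(r ∧ ¬r) requires r ∧ ¬r at every successor {c, e, f, h}.
    r ∧ ¬r fails at c, so □(r ∧ ¬r) is false at a.

No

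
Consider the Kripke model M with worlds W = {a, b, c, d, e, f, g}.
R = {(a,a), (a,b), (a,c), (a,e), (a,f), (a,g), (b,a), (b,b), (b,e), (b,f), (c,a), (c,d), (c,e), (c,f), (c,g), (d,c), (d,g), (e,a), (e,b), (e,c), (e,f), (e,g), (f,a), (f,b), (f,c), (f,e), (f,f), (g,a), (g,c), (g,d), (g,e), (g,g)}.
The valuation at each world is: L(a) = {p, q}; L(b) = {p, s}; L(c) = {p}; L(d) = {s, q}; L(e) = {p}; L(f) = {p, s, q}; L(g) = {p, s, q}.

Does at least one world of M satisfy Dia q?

Yes

Let φ = Dia q. Evaluate φ at each world:
  a (successors {a, b, c, e, f, g}): φ is true.
  b (successors {a, b, e, f}): φ is true.
  c (successors {a, d, e, f, g}): φ is true.
  d (successors {c, g}): φ is true.
  e (successors {a, b, c, f, g}): φ is true.
  f (successors {a, b, c, e, f}): φ is true.
  g (successors {a, c, d, e, g}): φ is true.
Detail at a (witness):
  At a: Dia q requires q at some successor in {a, b, c, e, f, g}.
    q holds at a, so Dia q is true at a.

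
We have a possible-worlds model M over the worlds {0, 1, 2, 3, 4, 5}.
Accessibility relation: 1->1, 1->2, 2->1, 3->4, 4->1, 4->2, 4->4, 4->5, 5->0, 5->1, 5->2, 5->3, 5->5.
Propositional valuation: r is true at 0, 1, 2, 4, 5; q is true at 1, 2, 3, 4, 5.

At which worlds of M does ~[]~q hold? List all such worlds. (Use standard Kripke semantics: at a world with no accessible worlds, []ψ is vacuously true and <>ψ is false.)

1, 2, 3, 4, 5

Recall that []ψ holds at a world iff ψ holds at every accessible world, and <>ψ holds iff ψ holds at some accessible world.
Let φ = ~[]~q. Evaluate φ at each world:
  0 (successors ∅): φ is false.
  1 (successors {1, 2}): φ is true.
  2 (successors {1}): φ is true.
  3 (successors {4}): φ is true.
  4 (successors {1, 2, 4, 5}): φ is true.
  5 (successors {0, 1, 2, 3, 5}): φ is true.
For instance, at 2:
  At 2: []~q is false, so ~[]~q is true.
    At 2: []~q requires ~q at every successor {1}.
      ~q fails at 1, so []~q is false at 2.
Satisfying worlds: {1, 2, 3, 4, 5}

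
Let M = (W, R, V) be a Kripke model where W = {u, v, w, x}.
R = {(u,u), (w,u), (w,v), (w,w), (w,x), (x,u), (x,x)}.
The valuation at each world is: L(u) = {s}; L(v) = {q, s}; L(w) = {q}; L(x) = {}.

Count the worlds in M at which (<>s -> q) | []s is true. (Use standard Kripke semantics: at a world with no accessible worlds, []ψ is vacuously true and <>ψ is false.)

Let φ = (<>s -> q) | []s. Evaluate φ at each world:
  u (successors {u}): φ is true.
  v (successors ∅): φ is true.
  w (successors {u, v, w, x}): φ is true.
  x (successors {u, x}): φ is false.
For instance, at x:
  At x: <>s -> q is false, []s is false, so (<>s -> q) | []s is false.
    At x: <>s is true, q is false, so <>s -> q is false.
      At x: <>s requires s at some successor in {u, x}.
        s holds at u, so <>s is true at x.
    At x: []s requires s at every successor {u, x}.
      s fails at x, so []s is false at x.
Satisfying worlds: {u, v, w}

3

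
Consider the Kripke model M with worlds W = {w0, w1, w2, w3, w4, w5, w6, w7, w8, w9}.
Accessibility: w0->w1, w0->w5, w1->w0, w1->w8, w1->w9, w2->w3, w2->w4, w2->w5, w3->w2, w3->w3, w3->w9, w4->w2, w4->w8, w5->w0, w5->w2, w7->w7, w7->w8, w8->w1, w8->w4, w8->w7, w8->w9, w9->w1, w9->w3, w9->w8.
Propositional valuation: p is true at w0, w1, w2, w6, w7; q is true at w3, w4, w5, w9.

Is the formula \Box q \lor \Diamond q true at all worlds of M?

No

Let φ = \Box q \lor \Diamond q. Evaluate φ at each world:
  w0 (successors {w1, w5}): φ is true.
  w1 (successors {w0, w8, w9}): φ is true.
  w2 (successors {w3, w4, w5}): φ is true.
  w3 (successors {w2, w3, w9}): φ is true.
  w4 (successors {w2, w8}): φ is false.
  w5 (successors {w0, w2}): φ is false.
  w6 (successors ∅): φ is true.
  w7 (successors {w7, w8}): φ is false.
  w8 (successors {w1, w4, w7, w9}): φ is true.
  w9 (successors {w1, w3, w8}): φ is true.
Detail at w4 (counterexample):
  At w4: \Box q is false, \Diamond q is false, so \Box q \lor \Diamond q is false.
    At w4: \Box q requires q at every successor {w2, w8}.
      q fails at w2, so \Box q is false at w4.
    At w4: \Diamond q requires q at some successor in {w2, w8}.
      At w2: q is false.
      At w8: q is false.
    So \Diamond q is false at w4.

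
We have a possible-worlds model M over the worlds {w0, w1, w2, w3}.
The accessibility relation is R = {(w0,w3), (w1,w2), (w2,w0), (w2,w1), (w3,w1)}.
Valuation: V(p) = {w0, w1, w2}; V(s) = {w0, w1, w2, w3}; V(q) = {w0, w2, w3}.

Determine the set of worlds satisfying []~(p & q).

Let φ = []~(p & q). Evaluate φ at each world:
  w0 (successors {w3}): φ is true.
  w1 (successors {w2}): φ is false.
  w2 (successors {w0, w1}): φ is false.
  w3 (successors {w1}): φ is true.
For instance, at w3:
  At w3: []~(p & q) requires ~(p & q) at every successor {w1}.
    At w1: ~(p & q) is true.
  So []~(p & q) is true at w3.
Satisfying worlds: {w0, w3}

w0, w3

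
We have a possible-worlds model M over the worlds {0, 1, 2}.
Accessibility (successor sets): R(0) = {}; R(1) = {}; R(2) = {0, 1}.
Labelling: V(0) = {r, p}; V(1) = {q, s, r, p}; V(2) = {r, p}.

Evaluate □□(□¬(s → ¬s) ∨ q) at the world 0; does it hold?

At 0: no accessible worlds, so □□(□¬(s → ¬s) ∨ q) holds vacuously.

Yes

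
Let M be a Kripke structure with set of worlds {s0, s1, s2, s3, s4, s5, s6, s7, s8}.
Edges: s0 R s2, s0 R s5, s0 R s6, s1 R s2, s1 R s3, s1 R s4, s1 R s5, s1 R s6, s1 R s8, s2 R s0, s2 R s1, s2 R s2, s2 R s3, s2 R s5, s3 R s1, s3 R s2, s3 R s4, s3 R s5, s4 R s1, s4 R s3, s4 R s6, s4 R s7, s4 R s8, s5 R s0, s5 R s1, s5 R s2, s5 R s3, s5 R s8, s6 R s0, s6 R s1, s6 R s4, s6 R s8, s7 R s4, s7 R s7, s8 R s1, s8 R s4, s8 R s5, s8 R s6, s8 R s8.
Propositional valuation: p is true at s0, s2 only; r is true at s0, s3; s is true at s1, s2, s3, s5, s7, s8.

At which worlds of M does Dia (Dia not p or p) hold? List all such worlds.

s0, s1, s2, s3, s4, s5, s6, s7, s8

Let φ = Dia (Dia not p or p). Evaluate φ at each world:
  s0 (successors {s2, s5, s6}): φ is true.
  s1 (successors {s2, s3, s4, s5, s6, s8}): φ is true.
  s2 (successors {s0, s1, s2, s3, s5}): φ is true.
  s3 (successors {s1, s2, s4, s5}): φ is true.
  s4 (successors {s1, s3, s6, s7, s8}): φ is true.
  s5 (successors {s0, s1, s2, s3, s8}): φ is true.
  s6 (successors {s0, s1, s4, s8}): φ is true.
  s7 (successors {s4, s7}): φ is true.
  s8 (successors {s1, s4, s5, s6, s8}): φ is true.
For instance, at s5:
  At s5: Dia (Dia not p or p) requires Dia not p or p at some successor in {s0, s1, s2, s3, s8}.
    Dia not p or p holds at s0, so Dia (Dia not p or p) is true at s5.
      At s0: Dia not p is true, p is true, so Dia not p or p is true.
Satisfying worlds: {s0, s1, s2, s3, s4, s5, s6, s7, s8}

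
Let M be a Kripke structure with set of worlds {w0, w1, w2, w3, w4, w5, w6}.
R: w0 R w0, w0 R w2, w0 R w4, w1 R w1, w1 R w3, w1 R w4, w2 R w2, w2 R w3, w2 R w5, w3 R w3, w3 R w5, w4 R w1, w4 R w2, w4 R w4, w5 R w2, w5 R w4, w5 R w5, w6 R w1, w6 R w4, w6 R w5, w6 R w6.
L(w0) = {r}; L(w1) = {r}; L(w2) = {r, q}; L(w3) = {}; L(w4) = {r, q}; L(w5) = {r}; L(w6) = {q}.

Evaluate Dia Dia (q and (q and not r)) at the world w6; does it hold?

Yes

Recall that Dia ψ holds at a world iff ψ holds at some accessible world.
At w6: Dia Dia (q and (q and not r)) requires Dia (q and (q and not r)) at some successor in {w1, w4, w5, w6}.
  Dia (q and (q and not r)) holds at w6, so Dia Dia (q and (q and not r)) is true at w6.
    At w6: Dia (q and (q and not r)) requires q and (q and not r) at some successor in {w1, w4, w5, w6}.
      q and (q and not r) holds at w6, so Dia (q and (q and not r)) is true at w6.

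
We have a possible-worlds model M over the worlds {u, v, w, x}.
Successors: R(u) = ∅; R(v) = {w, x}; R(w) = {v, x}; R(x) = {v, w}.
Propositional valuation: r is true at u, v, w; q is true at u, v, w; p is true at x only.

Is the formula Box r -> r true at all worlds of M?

No

Let φ = Box r -> r. Evaluate φ at each world:
  u (successors ∅): φ is true.
  v (successors {w, x}): φ is true.
  w (successors {v, x}): φ is true.
  x (successors {v, w}): φ is false.
Detail at x (counterexample):
  At x: Box r is true, r is false, so Box r -> r is false.
    At x: Box r requires r at every successor {v, w}.
      At v: r is true.
      At w: r is true.
    So Box r is true at x.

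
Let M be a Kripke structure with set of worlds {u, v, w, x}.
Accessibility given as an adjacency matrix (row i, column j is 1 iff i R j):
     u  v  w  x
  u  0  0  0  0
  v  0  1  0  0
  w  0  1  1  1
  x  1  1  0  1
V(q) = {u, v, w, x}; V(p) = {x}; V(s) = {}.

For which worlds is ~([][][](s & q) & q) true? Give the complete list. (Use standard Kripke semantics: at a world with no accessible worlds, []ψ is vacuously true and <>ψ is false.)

v, w, x

Let φ = ~([][][](s & q) & q). Evaluate φ at each world:
  u (successors ∅): φ is false.
  v (successors {v}): φ is true.
  w (successors {v, w, x}): φ is true.
  x (successors {u, v, x}): φ is true.
For instance, at w:
  At w: [][][](s & q) & q is false, so ~([][][](s & q) & q) is true.
    At w: [][][](s & q) is false, q is true, so [][][](s & q) & q is false.
      At w: [][][](s & q) requires [][](s & q) at every successor {v, w, x}.
        [][](s & q) fails at v, so [][][](s & q) is false at w.
Satisfying worlds: {v, w, x}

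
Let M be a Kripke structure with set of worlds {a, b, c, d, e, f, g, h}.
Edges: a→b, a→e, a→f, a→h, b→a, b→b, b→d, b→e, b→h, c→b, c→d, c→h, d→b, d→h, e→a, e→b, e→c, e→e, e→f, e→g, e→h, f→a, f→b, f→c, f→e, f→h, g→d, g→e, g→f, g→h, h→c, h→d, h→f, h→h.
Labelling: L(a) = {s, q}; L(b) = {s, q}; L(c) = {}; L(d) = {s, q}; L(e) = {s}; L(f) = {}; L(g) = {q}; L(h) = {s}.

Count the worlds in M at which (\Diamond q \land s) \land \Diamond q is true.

5

Let φ = (\Diamond q \land s) \land \Diamond q. Evaluate φ at each world:
  a (successors {b, e, f, h}): φ is true.
  b (successors {a, b, d, e, h}): φ is true.
  c (successors {b, d, h}): φ is false.
  d (successors {b, h}): φ is true.
  e (successors {a, b, c, e, f, g, h}): φ is true.
  f (successors {a, b, c, e, h}): φ is false.
  g (successors {d, e, f, h}): φ is false.
  h (successors {c, d, f, h}): φ is true.
For instance, at h:
  At h: \Diamond q \land s is true, \Diamond q is true, so (\Diamond q \land s) \land \Diamond q is true.
    At h: \Diamond q is true, s is true, so \Diamond q \land s is true.
      At h: \Diamond q requires q at some successor in {c, d, f, h}.
        q holds at d, so \Diamond q is true at h.
    At h: \Diamond q requires q at some successor in {c, d, f, h}.
      q holds at d, so \Diamond q is true at h.
Satisfying worlds: {a, b, d, e, h}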